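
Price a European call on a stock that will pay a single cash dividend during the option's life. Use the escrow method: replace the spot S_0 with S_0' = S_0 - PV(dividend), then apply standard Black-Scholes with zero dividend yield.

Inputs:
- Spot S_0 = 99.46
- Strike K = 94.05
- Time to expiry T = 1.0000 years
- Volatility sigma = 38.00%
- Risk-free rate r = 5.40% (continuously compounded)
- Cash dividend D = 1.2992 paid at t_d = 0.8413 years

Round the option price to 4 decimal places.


Answer: Price = 19.1251

Derivation:
PV(D) = D * exp(-r * t_d) = 1.2992 * 0.95558630 = 1.24149772
S_0' = S_0 - PV(D) = 99.4600 - 1.24149772 = 98.21850228
d1 = (ln(S_0'/K) + (r + sigma^2/2)*T) / (sigma*sqrt(T)) = 0.44623173
d2 = d1 - sigma*sqrt(T) = 0.06623173
exp(-rT) = 0.94743211
N(d1) = 0.67228507; N(d2) = 0.52640333
C = S_0' * N(d1) - K * exp(-rT) * N(d2) = 98.21850228 * 0.67228507 - 94.0500 * 0.94743211 * 0.52640333 = 19.1251


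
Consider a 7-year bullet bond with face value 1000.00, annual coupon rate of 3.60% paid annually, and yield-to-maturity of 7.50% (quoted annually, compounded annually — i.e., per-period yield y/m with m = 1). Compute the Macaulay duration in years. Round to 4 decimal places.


Answer: Macaulay duration = 6.2098 years

Derivation:
Coupon per period c = face * coupon_rate / m = 36.000000
Periods per year m = 1; per-period yield y/m = 0.075000
Number of cashflows N = 7
Cashflows (t years, CF_t, discount factor 1/(1+y/m)^(m*t), PV):
  t = 1.0000: CF_t = 36.000000, DF = 0.930233, PV = 33.488372
  t = 2.0000: CF_t = 36.000000, DF = 0.865333, PV = 31.151974
  t = 3.0000: CF_t = 36.000000, DF = 0.804961, PV = 28.978581
  t = 4.0000: CF_t = 36.000000, DF = 0.748801, PV = 26.956819
  t = 5.0000: CF_t = 36.000000, DF = 0.696559, PV = 25.076111
  t = 6.0000: CF_t = 36.000000, DF = 0.647962, PV = 23.326615
  t = 7.0000: CF_t = 1036.000000, DF = 0.602755, PV = 624.454077
Price P = sum_t PV_t = 793.432548
Macaulay numerator sum_t t * PV_t:
  t * PV_t at t = 1.0000: 33.488372
  t * PV_t at t = 2.0000: 62.303948
  t * PV_t at t = 3.0000: 86.935742
  t * PV_t at t = 4.0000: 107.827276
  t * PV_t at t = 5.0000: 125.380554
  t * PV_t at t = 6.0000: 139.959688
  t * PV_t at t = 7.0000: 4371.178541
Macaulay duration D = (sum_t t * PV_t) / P = 4927.074121 / 793.432548 = 6.209821


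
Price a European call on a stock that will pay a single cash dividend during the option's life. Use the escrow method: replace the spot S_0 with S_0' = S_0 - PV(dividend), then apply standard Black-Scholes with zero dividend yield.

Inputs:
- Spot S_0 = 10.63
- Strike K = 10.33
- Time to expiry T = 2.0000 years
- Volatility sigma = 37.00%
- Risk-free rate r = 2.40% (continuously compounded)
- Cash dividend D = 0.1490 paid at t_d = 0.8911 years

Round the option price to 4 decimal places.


Answer: Price = 2.4319

Derivation:
PV(D) = D * exp(-r * t_d) = 0.1490 * 0.97884067 = 0.14584726
S_0' = S_0 - PV(D) = 10.6300 - 0.14584726 = 10.48415274
d1 = (ln(S_0'/K) + (r + sigma^2/2)*T) / (sigma*sqrt(T)) = 0.38167058
d2 = d1 - sigma*sqrt(T) = -0.14158844
exp(-rT) = 0.95313379
N(d1) = 0.64864714; N(d2) = 0.44370255
C = S_0' * N(d1) - K * exp(-rT) * N(d2) = 10.48415274 * 0.64864714 - 10.3300 * 0.95313379 * 0.44370255 = 2.4319


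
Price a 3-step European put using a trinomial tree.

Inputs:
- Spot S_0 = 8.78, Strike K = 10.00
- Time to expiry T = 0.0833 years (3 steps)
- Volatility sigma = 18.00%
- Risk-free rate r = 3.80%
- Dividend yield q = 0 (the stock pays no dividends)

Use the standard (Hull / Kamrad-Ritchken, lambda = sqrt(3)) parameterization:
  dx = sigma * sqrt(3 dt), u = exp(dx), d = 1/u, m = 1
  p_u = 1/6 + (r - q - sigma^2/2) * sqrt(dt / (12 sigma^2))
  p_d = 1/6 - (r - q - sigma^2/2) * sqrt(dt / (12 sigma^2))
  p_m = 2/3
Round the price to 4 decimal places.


Answer: Price = V(0,0) = 1.1897

Derivation:
dt = T/N = 0.027767; dx = sigma*sqrt(3*dt) = 0.051951
u = exp(dx) = 1.053324; d = 1/u = 0.949375
p_u = 0.172492, p_m = 0.666667, p_d = 0.160841
Discount per step: exp(-r*dt) = 0.998945
Stock lattice S(k, j) with j the centered position index:
  k=0: S(0,+0) = 8.7800
  k=1: S(1,-1) = 8.3355; S(1,+0) = 8.7800; S(1,+1) = 9.2482
  k=2: S(2,-2) = 7.9135; S(2,-1) = 8.3355; S(2,+0) = 8.7800; S(2,+1) = 9.2482; S(2,+2) = 9.7413
  k=3: S(3,-3) = 7.5129; S(3,-2) = 7.9135; S(3,-1) = 8.3355; S(3,+0) = 8.7800; S(3,+1) = 9.2482; S(3,+2) = 9.7413; S(3,+3) = 10.2608
Terminal payoffs V(N, j) = max(K - S_T, 0):
  V(3,-3) = 2.487089; V(3,-2) = 2.086468; V(3,-1) = 1.664485; V(3,+0) = 1.220000; V(3,+1) = 0.751813; V(3,+2) = 0.258660; V(3,+3) = 0.000000
Backward induction: V(k, j) = exp(-r*dt) * [p_u * V(k+1, j+1) + p_m * V(k+1, j) + p_d * V(k+1, j-1)]
  V(2,-2) = exp(-r*dt) * [p_u*1.664485 + p_m*2.086468 + p_d*2.487089] = 2.075924
  V(2,-1) = exp(-r*dt) * [p_u*1.220000 + p_m*1.664485 + p_d*2.086468] = 1.653941
  V(2,+0) = exp(-r*dt) * [p_u*0.751813 + p_m*1.220000 + p_d*1.664485] = 1.209456
  V(2,+1) = exp(-r*dt) * [p_u*0.258660 + p_m*0.751813 + p_d*1.220000] = 0.741269
  V(2,+2) = exp(-r*dt) * [p_u*0.000000 + p_m*0.258660 + p_d*0.751813] = 0.293053
  V(1,-1) = exp(-r*dt) * [p_u*1.209456 + p_m*1.653941 + p_d*2.075924] = 1.643408
  V(1,+0) = exp(-r*dt) * [p_u*0.741269 + p_m*1.209456 + p_d*1.653941] = 1.198923
  V(1,+1) = exp(-r*dt) * [p_u*0.293053 + p_m*0.741269 + p_d*1.209456] = 0.738479
  V(0,+0) = exp(-r*dt) * [p_u*0.738479 + p_m*1.198923 + p_d*1.643408] = 1.189735


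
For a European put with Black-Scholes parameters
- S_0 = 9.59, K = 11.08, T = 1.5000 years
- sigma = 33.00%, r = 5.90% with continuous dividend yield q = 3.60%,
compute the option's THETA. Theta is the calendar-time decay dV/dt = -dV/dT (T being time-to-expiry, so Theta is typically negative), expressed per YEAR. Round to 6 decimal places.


d1 = -0.0698866453; d2 = -0.4740524528
phi(d1) = 0.3979692234; exp(-qT) = 0.9474321065; exp(-rT) = 0.9153031107
Theta = -S*exp(-qT)*phi(d1)*sigma/(2*sqrt(T)) + r*K*exp(-rT)*N(-d2) - q*S*exp(-qT)*N(-d1)
N(-d1) = 0.5278580587; N(-d2) = 0.6822687483; sqrt(T) = 1.2247448714
Term 1 = -9.5900 * 0.9474321065 * 0.3979692234 * 0.3300 / (2 * 1.2247448714) = -0.4871408027
Term 2 = 0.0590 * 11.0800 * 0.9153031107 * 0.6822687483 = 0.4082368356
Term 3 = -0.0360 * 9.5900 * 0.9474321065 * 0.5278580587 = -0.1726578633
Theta = -0.4871408027 + (0.4082368356) + (-0.1726578633) = -0.251562

Answer: Theta = -0.251562


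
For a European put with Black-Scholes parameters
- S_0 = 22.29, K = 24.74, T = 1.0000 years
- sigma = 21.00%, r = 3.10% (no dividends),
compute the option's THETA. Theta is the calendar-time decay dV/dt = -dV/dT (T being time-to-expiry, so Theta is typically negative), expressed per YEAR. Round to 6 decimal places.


d1 = -0.2439677122; d2 = -0.4539677122
phi(d1) = 0.3872446344; exp(-qT) = 1.0000000000; exp(-rT) = 0.9694755731
Theta = -S*exp(-qT)*phi(d1)*sigma/(2*sqrt(T)) + r*K*exp(-rT)*N(-d2) - q*S*exp(-qT)*N(-d1)
N(-d1) = 0.5963720868; N(-d2) = 0.6750739669; sqrt(T) = 1.0000000000
Term 1 = -22.2900 * 1.0000000000 * 0.3872446344 * 0.2100 / (2 * 1.0000000000) = -0.9063267046
Term 2 = 0.0310 * 24.7400 * 0.9694755731 * 0.6750739669 = 0.5019374739
Term 3 = 0 (no dividend yield, q = 0)
Theta = -0.9063267046 + (0.5019374739) + (0.0000000000) = -0.404389

Answer: Theta = -0.404389


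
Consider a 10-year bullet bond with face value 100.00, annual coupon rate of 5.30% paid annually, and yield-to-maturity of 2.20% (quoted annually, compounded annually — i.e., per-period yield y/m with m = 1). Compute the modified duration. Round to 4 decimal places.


Answer: Modified duration = 8.0936

Derivation:
Coupon per period c = face * coupon_rate / m = 5.300000
Periods per year m = 1; per-period yield y/m = 0.022000
Number of cashflows N = 10
Cashflows (t years, CF_t, discount factor 1/(1+y/m)^(m*t), PV):
  t = 1.0000: CF_t = 5.300000, DF = 0.978474, PV = 5.185910
  t = 2.0000: CF_t = 5.300000, DF = 0.957411, PV = 5.074276
  t = 3.0000: CF_t = 5.300000, DF = 0.936801, PV = 4.965045
  t = 4.0000: CF_t = 5.300000, DF = 0.916635, PV = 4.858165
  t = 5.0000: CF_t = 5.300000, DF = 0.896903, PV = 4.753586
  t = 6.0000: CF_t = 5.300000, DF = 0.877596, PV = 4.651259
  t = 7.0000: CF_t = 5.300000, DF = 0.858704, PV = 4.551134
  t = 8.0000: CF_t = 5.300000, DF = 0.840220, PV = 4.453164
  t = 9.0000: CF_t = 5.300000, DF = 0.822133, PV = 4.357303
  t = 10.0000: CF_t = 105.300000, DF = 0.804435, PV = 84.707022
Price P = sum_t PV_t = 127.556864
First compute Macaulay numerator sum_t t * PV_t:
  t * PV_t at t = 1.0000: 5.185910
  t * PV_t at t = 2.0000: 10.148552
  t * PV_t at t = 3.0000: 14.895135
  t * PV_t at t = 4.0000: 19.432661
  t * PV_t at t = 5.0000: 23.767932
  t * PV_t at t = 6.0000: 27.907552
  t * PV_t at t = 7.0000: 31.857936
  t * PV_t at t = 8.0000: 35.625313
  t * PV_t at t = 9.0000: 39.215731
  t * PV_t at t = 10.0000: 847.070219
Macaulay duration D = 1055.106941 / 127.556864 = 8.271659
Modified duration = D / (1 + y/m) = 8.271659 / (1 + 0.022000) = 8.093600


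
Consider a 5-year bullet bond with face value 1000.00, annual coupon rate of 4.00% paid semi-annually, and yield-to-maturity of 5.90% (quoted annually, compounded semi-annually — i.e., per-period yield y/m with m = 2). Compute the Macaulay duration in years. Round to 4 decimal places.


Coupon per period c = face * coupon_rate / m = 20.000000
Periods per year m = 2; per-period yield y/m = 0.029500
Number of cashflows N = 10
Cashflows (t years, CF_t, discount factor 1/(1+y/m)^(m*t), PV):
  t = 0.5000: CF_t = 20.000000, DF = 0.971345, PV = 19.426906
  t = 1.0000: CF_t = 20.000000, DF = 0.943512, PV = 18.870234
  t = 1.5000: CF_t = 20.000000, DF = 0.916476, PV = 18.329514
  t = 2.0000: CF_t = 20.000000, DF = 0.890214, PV = 17.804287
  t = 2.5000: CF_t = 20.000000, DF = 0.864706, PV = 17.294111
  t = 3.0000: CF_t = 20.000000, DF = 0.839928, PV = 16.798554
  t = 3.5000: CF_t = 20.000000, DF = 0.815860, PV = 16.317196
  t = 4.0000: CF_t = 20.000000, DF = 0.792482, PV = 15.849632
  t = 4.5000: CF_t = 20.000000, DF = 0.769773, PV = 15.395466
  t = 5.0000: CF_t = 1020.000000, DF = 0.747716, PV = 762.669998
Price P = sum_t PV_t = 918.755898
Macaulay numerator sum_t t * PV_t:
  t * PV_t at t = 0.5000: 9.713453
  t * PV_t at t = 1.0000: 18.870234
  t * PV_t at t = 1.5000: 27.494271
  t * PV_t at t = 2.0000: 35.608574
  t * PV_t at t = 2.5000: 43.235277
  t * PV_t at t = 3.0000: 50.395661
  t * PV_t at t = 3.5000: 57.110187
  t * PV_t at t = 4.0000: 63.398529
  t * PV_t at t = 4.5000: 69.279597
  t * PV_t at t = 5.0000: 3813.349988
Macaulay duration D = (sum_t t * PV_t) / P = 4188.455772 / 918.755898 = 4.558834

Answer: Macaulay duration = 4.5588 years


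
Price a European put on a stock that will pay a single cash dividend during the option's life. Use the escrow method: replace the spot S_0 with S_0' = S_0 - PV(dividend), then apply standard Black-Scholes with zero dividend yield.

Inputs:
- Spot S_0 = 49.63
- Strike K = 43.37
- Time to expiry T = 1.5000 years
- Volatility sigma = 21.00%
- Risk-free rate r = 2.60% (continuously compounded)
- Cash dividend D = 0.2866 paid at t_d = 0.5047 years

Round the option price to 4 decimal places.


PV(D) = D * exp(-r * t_d) = 0.2866 * 0.98696352 = 0.28286375
S_0' = S_0 - PV(D) = 49.6300 - 0.28286375 = 49.34713625
d1 = (ln(S_0'/K) + (r + sigma^2/2)*T) / (sigma*sqrt(T)) = 0.78223007
d2 = d1 - sigma*sqrt(T) = 0.52503365
exp(-rT) = 0.96175071
N(-d1) = 0.21703969; N(-d2) = 0.29977990
P = K * exp(-rT) * N(-d2) - S_0' * N(-d1) = 43.3700 * 0.96175071 * 0.29977990 - 49.34713625 * 0.21703969 = 1.7939

Answer: Price = 1.7939


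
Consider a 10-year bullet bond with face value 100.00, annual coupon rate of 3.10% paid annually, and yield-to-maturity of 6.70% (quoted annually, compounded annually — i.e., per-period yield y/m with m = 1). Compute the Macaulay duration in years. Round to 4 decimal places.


Coupon per period c = face * coupon_rate / m = 3.100000
Periods per year m = 1; per-period yield y/m = 0.067000
Number of cashflows N = 10
Cashflows (t years, CF_t, discount factor 1/(1+y/m)^(m*t), PV):
  t = 1.0000: CF_t = 3.100000, DF = 0.937207, PV = 2.905342
  t = 2.0000: CF_t = 3.100000, DF = 0.878357, PV = 2.722907
  t = 3.0000: CF_t = 3.100000, DF = 0.823203, PV = 2.551928
  t = 4.0000: CF_t = 3.100000, DF = 0.771511, PV = 2.391685
  t = 5.0000: CF_t = 3.100000, DF = 0.723066, PV = 2.241504
  t = 6.0000: CF_t = 3.100000, DF = 0.677663, PV = 2.100754
  t = 7.0000: CF_t = 3.100000, DF = 0.635110, PV = 1.968842
  t = 8.0000: CF_t = 3.100000, DF = 0.595230, PV = 1.845212
  t = 9.0000: CF_t = 3.100000, DF = 0.557854, PV = 1.729346
  t = 10.0000: CF_t = 103.100000, DF = 0.522824, PV = 53.903190
Price P = sum_t PV_t = 74.360711
Macaulay numerator sum_t t * PV_t:
  t * PV_t at t = 1.0000: 2.905342
  t * PV_t at t = 2.0000: 5.445815
  t * PV_t at t = 3.0000: 7.655784
  t * PV_t at t = 4.0000: 9.566741
  t * PV_t at t = 5.0000: 11.207522
  t * PV_t at t = 6.0000: 12.604523
  t * PV_t at t = 7.0000: 13.781891
  t * PV_t at t = 8.0000: 14.761698
  t * PV_t at t = 9.0000: 15.564115
  t * PV_t at t = 10.0000: 539.031904
Macaulay duration D = (sum_t t * PV_t) / P = 632.525335 / 74.360711 = 8.506177

Answer: Macaulay duration = 8.5062 years


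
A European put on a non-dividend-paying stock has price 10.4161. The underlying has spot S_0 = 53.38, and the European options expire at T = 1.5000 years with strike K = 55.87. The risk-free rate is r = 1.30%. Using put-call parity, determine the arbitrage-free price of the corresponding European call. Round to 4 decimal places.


Answer: Call price = 9.0050

Derivation:
Put-call parity: C - P = S_0 * exp(-qT) - K * exp(-rT).
S_0 * exp(-qT) = 53.3800 * 1.00000000 = 53.38000000
K * exp(-rT) = 55.8700 * 0.98068890 = 54.79108857
C = P + S*exp(-qT) - K*exp(-rT)
C = 10.4161 + 53.38000000 - 54.79108857 = 9.0050


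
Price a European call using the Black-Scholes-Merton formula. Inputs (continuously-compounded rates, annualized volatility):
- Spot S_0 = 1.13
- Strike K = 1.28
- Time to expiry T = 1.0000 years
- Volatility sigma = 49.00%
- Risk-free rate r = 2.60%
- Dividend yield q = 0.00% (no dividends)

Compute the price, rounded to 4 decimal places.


Answer: Price = 0.1760

Derivation:
d1 = (ln(S/K) + (r - q + 0.5*sigma^2) * T) / (sigma * sqrt(T)) = 0.04368889
d2 = d1 - sigma * sqrt(T) = -0.44631111
exp(-rT) = 0.97433509; exp(-qT) = 1.00000000
C = S_0 * exp(-qT) * N(d1) - K * exp(-rT) * N(d2)
N(d1) = 0.51742380; N(d2) = 0.32768627
C = 1.1300 * 1.00000000 * 0.51742380 - 1.2800 * 0.97433509 * 0.32768627 = 0.1760


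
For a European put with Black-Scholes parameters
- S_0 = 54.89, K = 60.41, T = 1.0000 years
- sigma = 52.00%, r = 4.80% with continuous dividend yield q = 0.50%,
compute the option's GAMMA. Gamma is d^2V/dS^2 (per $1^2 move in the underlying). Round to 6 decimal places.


d1 = 0.1584164008; d2 = -0.3615835992
phi(d1) = 0.3939676770; exp(-qT) = 0.9950124792; exp(-rT) = 0.9531337871
Gamma = exp(-qT) * phi(d1) / (S * sigma * sqrt(T)) = 0.9950124792 * 0.3939676770 / (54.8900 * 0.5200 * 1.0000000000) = 0.013734

Answer: Gamma = 0.013734


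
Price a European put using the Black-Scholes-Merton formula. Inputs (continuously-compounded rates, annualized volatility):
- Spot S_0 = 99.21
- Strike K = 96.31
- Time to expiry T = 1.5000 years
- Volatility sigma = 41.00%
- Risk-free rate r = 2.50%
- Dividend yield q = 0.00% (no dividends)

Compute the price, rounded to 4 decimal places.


Answer: Price = 15.9728

Derivation:
d1 = (ln(S/K) + (r - q + 0.5*sigma^2) * T) / (sigma * sqrt(T)) = 0.38483208
d2 = d1 - sigma * sqrt(T) = -0.11731331
exp(-rT) = 0.96319442; exp(-qT) = 1.00000000
P = K * exp(-rT) * N(-d2) - S_0 * exp(-qT) * N(-d1)
N(-d1) = 0.35018091; N(-d2) = 0.54669411
P = 96.3100 * 0.96319442 * 0.54669411 - 99.2100 * 1.00000000 * 0.35018091 = 15.9728


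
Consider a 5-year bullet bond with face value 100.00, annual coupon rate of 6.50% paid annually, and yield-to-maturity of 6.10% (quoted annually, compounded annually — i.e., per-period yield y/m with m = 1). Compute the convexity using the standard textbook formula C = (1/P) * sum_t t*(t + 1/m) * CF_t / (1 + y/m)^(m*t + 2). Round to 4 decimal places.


Answer: Convexity = 22.6364

Derivation:
Coupon per period c = face * coupon_rate / m = 6.500000
Periods per year m = 1; per-period yield y/m = 0.061000
Number of cashflows N = 5
Cashflows (t years, CF_t, discount factor 1/(1+y/m)^(m*t), PV):
  t = 1.0000: CF_t = 6.500000, DF = 0.942507, PV = 6.126296
  t = 2.0000: CF_t = 6.500000, DF = 0.888320, PV = 5.774077
  t = 3.0000: CF_t = 6.500000, DF = 0.837247, PV = 5.442109
  t = 4.0000: CF_t = 6.500000, DF = 0.789112, PV = 5.129226
  t = 5.0000: CF_t = 106.500000, DF = 0.743743, PV = 79.208664
Price P = sum_t PV_t = 101.680372
Convexity numerator sum_t t*(t + 1/m) * CF_t / (1+y/m)^(m*t + 2):
  t = 1.0000: term = 10.884217
  t = 2.0000: term = 30.775355
  t = 3.0000: term = 58.011979
  t = 4.0000: term = 91.127834
  t = 5.0000: term = 2110.878202
Convexity = (1/P) * sum = 2301.677588 / 101.680372 = 22.636400


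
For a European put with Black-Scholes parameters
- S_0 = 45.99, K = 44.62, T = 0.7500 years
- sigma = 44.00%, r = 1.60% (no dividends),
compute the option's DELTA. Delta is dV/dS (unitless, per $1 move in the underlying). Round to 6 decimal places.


d1 = 0.3013815447; d2 = -0.0796696329
phi(d1) = 0.3812294131; exp(-qT) = 1.0000000000; exp(-rT) = 0.9880717129
N(-d1) = 0.3815617828
Delta = -exp(-qT) * N(-d1) = -1.0000000000 * 0.3815617828 = -0.381562

Answer: Delta = -0.381562


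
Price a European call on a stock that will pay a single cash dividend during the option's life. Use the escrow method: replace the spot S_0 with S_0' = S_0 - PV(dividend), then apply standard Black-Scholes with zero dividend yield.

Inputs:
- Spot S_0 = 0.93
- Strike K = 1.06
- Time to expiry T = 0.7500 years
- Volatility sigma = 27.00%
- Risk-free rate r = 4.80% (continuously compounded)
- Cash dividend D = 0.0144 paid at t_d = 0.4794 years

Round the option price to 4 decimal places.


Answer: Price = 0.0467

Derivation:
PV(D) = D * exp(-r * t_d) = 0.0144 * 0.97725154 = 0.01407242
S_0' = S_0 - PV(D) = 0.9300 - 0.01407242 = 0.91592758
d1 = (ln(S_0'/K) + (r + sigma^2/2)*T) / (sigma*sqrt(T)) = -0.35389172
d2 = d1 - sigma*sqrt(T) = -0.58771858
exp(-rT) = 0.96464029
N(d1) = 0.36171002; N(d2) = 0.27836060
C = S_0' * N(d1) - K * exp(-rT) * N(d2) = 0.91592758 * 0.36171002 - 1.0600 * 0.96464029 * 0.27836060 = 0.0467


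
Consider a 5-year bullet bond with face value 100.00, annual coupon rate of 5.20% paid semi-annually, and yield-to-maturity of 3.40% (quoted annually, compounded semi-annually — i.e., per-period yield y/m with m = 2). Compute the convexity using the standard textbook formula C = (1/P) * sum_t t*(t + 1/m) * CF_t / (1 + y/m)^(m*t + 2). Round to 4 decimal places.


Coupon per period c = face * coupon_rate / m = 2.600000
Periods per year m = 2; per-period yield y/m = 0.017000
Number of cashflows N = 10
Cashflows (t years, CF_t, discount factor 1/(1+y/m)^(m*t), PV):
  t = 0.5000: CF_t = 2.600000, DF = 0.983284, PV = 2.556539
  t = 1.0000: CF_t = 2.600000, DF = 0.966848, PV = 2.513804
  t = 1.5000: CF_t = 2.600000, DF = 0.950686, PV = 2.471784
  t = 2.0000: CF_t = 2.600000, DF = 0.934795, PV = 2.430466
  t = 2.5000: CF_t = 2.600000, DF = 0.919169, PV = 2.389839
  t = 3.0000: CF_t = 2.600000, DF = 0.903804, PV = 2.349891
  t = 3.5000: CF_t = 2.600000, DF = 0.888696, PV = 2.310610
  t = 4.0000: CF_t = 2.600000, DF = 0.873841, PV = 2.271986
  t = 4.5000: CF_t = 2.600000, DF = 0.859234, PV = 2.234008
  t = 5.0000: CF_t = 102.600000, DF = 0.844871, PV = 86.683778
Price P = sum_t PV_t = 108.212705
Convexity numerator sum_t t*(t + 1/m) * CF_t / (1+y/m)^(m*t + 2):
  t = 0.5000: term = 1.235892
  t = 1.0000: term = 3.645699
  t = 1.5000: term = 7.169516
  t = 2.0000: term = 11.749453
  t = 2.5000: term = 17.329576
  t = 3.0000: term = 23.855857
  t = 3.5000: term = 31.276115
  t = 4.0000: term = 39.539969
  t = 4.5000: term = 48.598782
  t = 5.0000: term = 2304.775451
Convexity = (1/P) * sum = 2489.176310 / 108.212705 = 23.002625

Answer: Convexity = 23.0026


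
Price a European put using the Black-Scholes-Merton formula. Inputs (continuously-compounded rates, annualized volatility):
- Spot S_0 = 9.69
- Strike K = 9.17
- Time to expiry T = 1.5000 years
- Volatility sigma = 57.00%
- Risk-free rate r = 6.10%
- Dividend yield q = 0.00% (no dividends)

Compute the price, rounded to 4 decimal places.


d1 = (ln(S/K) + (r - q + 0.5*sigma^2) * T) / (sigma * sqrt(T)) = 0.55913133
d2 = d1 - sigma * sqrt(T) = -0.13897325
exp(-rT) = 0.91256132; exp(-qT) = 1.00000000
P = K * exp(-rT) * N(-d2) - S_0 * exp(-qT) * N(-d1)
N(-d1) = 0.28803605; N(-d2) = 0.55526436
P = 9.1700 * 0.91256132 * 0.55526436 - 9.6900 * 1.00000000 * 0.28803605 = 1.8555

Answer: Price = 1.8555


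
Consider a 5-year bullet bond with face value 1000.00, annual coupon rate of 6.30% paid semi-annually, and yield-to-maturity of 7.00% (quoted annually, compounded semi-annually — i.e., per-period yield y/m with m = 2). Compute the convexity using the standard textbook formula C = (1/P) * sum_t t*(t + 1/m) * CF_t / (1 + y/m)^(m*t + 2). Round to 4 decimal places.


Answer: Convexity = 21.3033

Derivation:
Coupon per period c = face * coupon_rate / m = 31.500000
Periods per year m = 2; per-period yield y/m = 0.035000
Number of cashflows N = 10
Cashflows (t years, CF_t, discount factor 1/(1+y/m)^(m*t), PV):
  t = 0.5000: CF_t = 31.500000, DF = 0.966184, PV = 30.434783
  t = 1.0000: CF_t = 31.500000, DF = 0.933511, PV = 29.405587
  t = 1.5000: CF_t = 31.500000, DF = 0.901943, PV = 28.411195
  t = 2.0000: CF_t = 31.500000, DF = 0.871442, PV = 27.450430
  t = 2.5000: CF_t = 31.500000, DF = 0.841973, PV = 26.522155
  t = 3.0000: CF_t = 31.500000, DF = 0.813501, PV = 25.625270
  t = 3.5000: CF_t = 31.500000, DF = 0.785991, PV = 24.758715
  t = 4.0000: CF_t = 31.500000, DF = 0.759412, PV = 23.921464
  t = 4.5000: CF_t = 31.500000, DF = 0.733731, PV = 23.112526
  t = 5.0000: CF_t = 1031.500000, DF = 0.708919, PV = 731.249756
Price P = sum_t PV_t = 970.891881
Convexity numerator sum_t t*(t + 1/m) * CF_t / (1+y/m)^(m*t + 2):
  t = 0.5000: term = 14.205598
  t = 1.0000: term = 41.175645
  t = 1.5000: term = 79.566464
  t = 2.0000: term = 128.126351
  t = 2.5000: term = 185.690364
  t = 3.0000: term = 251.175372
  t = 3.5000: term = 323.575359
  t = 4.0000: term = 401.956967
  t = 4.5000: term = 485.455275
  t = 5.0000: term = 18772.310485
Convexity = (1/P) * sum = 20683.237881 / 970.891881 = 21.303338


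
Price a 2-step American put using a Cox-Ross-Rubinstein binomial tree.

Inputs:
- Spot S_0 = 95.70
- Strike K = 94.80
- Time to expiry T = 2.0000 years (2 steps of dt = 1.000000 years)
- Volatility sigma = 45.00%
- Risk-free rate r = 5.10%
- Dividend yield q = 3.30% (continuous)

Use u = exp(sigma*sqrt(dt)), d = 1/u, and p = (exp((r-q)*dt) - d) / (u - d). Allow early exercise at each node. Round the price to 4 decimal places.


dt = T/N = 1.000000
u = exp(sigma*sqrt(dt)) = 1.568312; d = 1/u = 0.637628
p = (exp((r-q)*dt) - d) / (u - d) = 0.408876
Discount per step: exp(-r*dt) = 0.950279
Stock lattice S(k, i) with i counting down-moves:
  k=0: S(0,0) = 95.7000
  k=1: S(1,0) = 150.0875; S(1,1) = 61.0210
  k=2: S(2,0) = 235.3840; S(2,1) = 95.7000; S(2,2) = 38.9087
Terminal payoffs V(N, i) = max(K - S_T, 0):
  V(2,0) = 0.000000; V(2,1) = 0.000000; V(2,2) = 55.891284
Backward induction: V(k, i) = exp(-r*dt) * [p * V(k+1, i) + (1-p) * V(k+1, i+1)]; then take max(V_cont, immediate exercise) for American.
  V(1,0) = exp(-r*dt) * [p*0.000000 + (1-p)*0.000000] = 0.000000; exercise = 0.000000; V(1,0) = max -> 0.000000
  V(1,1) = exp(-r*dt) * [p*0.000000 + (1-p)*55.891284] = 31.395926; exercise = 33.778986; V(1,1) = max -> 33.778986
  V(0,0) = exp(-r*dt) * [p*0.000000 + (1-p)*33.778986] = 18.974739; exercise = 0.000000; V(0,0) = max -> 18.974739

Answer: Price = V(0,0) = 18.9747


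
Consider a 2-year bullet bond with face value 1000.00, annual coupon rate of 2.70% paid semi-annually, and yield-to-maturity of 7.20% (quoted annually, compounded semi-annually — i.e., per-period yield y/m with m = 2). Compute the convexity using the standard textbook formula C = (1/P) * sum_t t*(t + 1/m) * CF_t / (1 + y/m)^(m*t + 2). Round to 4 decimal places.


Coupon per period c = face * coupon_rate / m = 13.500000
Periods per year m = 2; per-period yield y/m = 0.036000
Number of cashflows N = 4
Cashflows (t years, CF_t, discount factor 1/(1+y/m)^(m*t), PV):
  t = 0.5000: CF_t = 13.500000, DF = 0.965251, PV = 13.030888
  t = 1.0000: CF_t = 13.500000, DF = 0.931709, PV = 12.578077
  t = 1.5000: CF_t = 13.500000, DF = 0.899333, PV = 12.141001
  t = 2.0000: CF_t = 1013.500000, DF = 0.868082, PV = 879.801567
Price P = sum_t PV_t = 917.551534
Convexity numerator sum_t t*(t + 1/m) * CF_t / (1+y/m)^(m*t + 2):
  t = 0.5000: term = 6.070501
  t = 1.0000: term = 17.578670
  t = 1.5000: term = 33.935656
  t = 2.0000: term = 4098.597067
Convexity = (1/P) * sum = 4156.181893 / 917.551534 = 4.529644

Answer: Convexity = 4.5296


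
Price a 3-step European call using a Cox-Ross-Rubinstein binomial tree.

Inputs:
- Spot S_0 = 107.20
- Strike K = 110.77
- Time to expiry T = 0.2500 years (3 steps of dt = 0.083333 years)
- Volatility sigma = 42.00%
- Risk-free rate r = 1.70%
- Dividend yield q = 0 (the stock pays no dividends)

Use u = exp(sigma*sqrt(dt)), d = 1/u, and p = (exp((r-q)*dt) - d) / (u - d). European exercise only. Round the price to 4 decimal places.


Answer: Price = V(0,0) = 8.2850

Derivation:
dt = T/N = 0.083333
u = exp(sigma*sqrt(dt)) = 1.128900; d = 1/u = 0.885818
p = (exp((r-q)*dt) - d) / (u - d) = 0.475558
Discount per step: exp(-r*dt) = 0.998584
Stock lattice S(k, i) with i counting down-moves:
  k=0: S(0,0) = 107.2000
  k=1: S(1,0) = 121.0181; S(1,1) = 94.9597
  k=2: S(2,0) = 136.6173; S(2,1) = 107.2000; S(2,2) = 84.1170
  k=3: S(3,0) = 154.2272; S(3,1) = 121.0181; S(3,2) = 94.9597; S(3,3) = 74.5124
Terminal payoffs V(N, i) = max(S_T - K, 0):
  V(3,0) = 43.457212; V(3,1) = 10.248062; V(3,2) = 0.000000; V(3,3) = 0.000000
Backward induction: V(k, i) = exp(-r*dt) * [p * V(k+1, i) + (1-p) * V(k+1, i+1)].
  V(2,0) = exp(-r*dt) * [p*43.457212 + (1-p)*10.248062] = 26.004082
  V(2,1) = exp(-r*dt) * [p*10.248062 + (1-p)*0.000000] = 4.866651
  V(2,2) = exp(-r*dt) * [p*0.000000 + (1-p)*0.000000] = 0.000000
  V(1,0) = exp(-r*dt) * [p*26.004082 + (1-p)*4.866651] = 14.897611
  V(1,1) = exp(-r*dt) * [p*4.866651 + (1-p)*0.000000] = 2.311100
  V(0,0) = exp(-r*dt) * [p*14.897611 + (1-p)*2.311100] = 8.284974


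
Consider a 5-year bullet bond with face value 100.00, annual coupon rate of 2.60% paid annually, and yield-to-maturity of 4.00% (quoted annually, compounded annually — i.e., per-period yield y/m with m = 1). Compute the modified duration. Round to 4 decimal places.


Coupon per period c = face * coupon_rate / m = 2.600000
Periods per year m = 1; per-period yield y/m = 0.040000
Number of cashflows N = 5
Cashflows (t years, CF_t, discount factor 1/(1+y/m)^(m*t), PV):
  t = 1.0000: CF_t = 2.600000, DF = 0.961538, PV = 2.500000
  t = 2.0000: CF_t = 2.600000, DF = 0.924556, PV = 2.403846
  t = 3.0000: CF_t = 2.600000, DF = 0.888996, PV = 2.311391
  t = 4.0000: CF_t = 2.600000, DF = 0.854804, PV = 2.222491
  t = 5.0000: CF_t = 102.600000, DF = 0.821927, PV = 84.329721
Price P = sum_t PV_t = 93.767449
First compute Macaulay numerator sum_t t * PV_t:
  t * PV_t at t = 1.0000: 2.500000
  t * PV_t at t = 2.0000: 4.807692
  t * PV_t at t = 3.0000: 6.934172
  t * PV_t at t = 4.0000: 8.889964
  t * PV_t at t = 5.0000: 421.648606
Macaulay duration D = 444.780433 / 93.767449 = 4.743442
Modified duration = D / (1 + y/m) = 4.743442 / (1 + 0.040000) = 4.561002

Answer: Modified duration = 4.5610


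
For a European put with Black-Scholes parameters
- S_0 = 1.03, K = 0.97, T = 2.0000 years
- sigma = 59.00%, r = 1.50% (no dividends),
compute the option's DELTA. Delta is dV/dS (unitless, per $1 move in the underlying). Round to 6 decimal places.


d1 = 0.5250783316; d2 = -0.3093076702
phi(d1) = 0.3475689695; exp(-qT) = 1.0000000000; exp(-rT) = 0.9704455335
N(-d1) = 0.2997643693
Delta = -exp(-qT) * N(-d1) = -1.0000000000 * 0.2997643693 = -0.299764

Answer: Delta = -0.299764


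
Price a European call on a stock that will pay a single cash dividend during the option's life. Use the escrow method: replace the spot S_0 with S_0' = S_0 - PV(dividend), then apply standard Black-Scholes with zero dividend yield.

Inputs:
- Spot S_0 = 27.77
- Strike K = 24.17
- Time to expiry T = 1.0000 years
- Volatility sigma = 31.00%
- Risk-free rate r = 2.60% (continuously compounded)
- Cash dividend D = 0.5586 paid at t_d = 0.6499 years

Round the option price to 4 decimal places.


Answer: Price = 5.2944

Derivation:
PV(D) = D * exp(-r * t_d) = 0.5586 * 0.98324456 = 0.54924041
S_0' = S_0 - PV(D) = 27.7700 - 0.54924041 = 27.22075959
d1 = (ln(S_0'/K) + (r + sigma^2/2)*T) / (sigma*sqrt(T)) = 0.62231519
d2 = d1 - sigma*sqrt(T) = 0.31231519
exp(-rT) = 0.97433509
N(d1) = 0.73313268; N(d2) = 0.62259950
C = S_0' * N(d1) - K * exp(-rT) * N(d2) = 27.22075959 * 0.73313268 - 24.1700 * 0.97433509 * 0.62259950 = 5.2944


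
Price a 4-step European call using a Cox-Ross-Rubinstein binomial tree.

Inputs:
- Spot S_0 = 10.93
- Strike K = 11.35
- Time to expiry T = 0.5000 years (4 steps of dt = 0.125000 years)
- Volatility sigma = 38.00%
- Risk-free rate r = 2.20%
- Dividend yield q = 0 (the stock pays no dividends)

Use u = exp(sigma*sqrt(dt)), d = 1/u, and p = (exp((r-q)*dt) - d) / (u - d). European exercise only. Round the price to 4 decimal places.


dt = T/N = 0.125000
u = exp(sigma*sqrt(dt)) = 1.143793; d = 1/u = 0.874284
p = (exp((r-q)*dt) - d) / (u - d) = 0.476681
Discount per step: exp(-r*dt) = 0.997254
Stock lattice S(k, i) with i counting down-moves:
  k=0: S(0,0) = 10.9300
  k=1: S(1,0) = 12.5017; S(1,1) = 9.5559
  k=2: S(2,0) = 14.2993; S(2,1) = 10.9300; S(2,2) = 8.3546
  k=3: S(3,0) = 16.3555; S(3,1) = 12.5017; S(3,2) = 9.5559; S(3,3) = 7.3043
  k=4: S(4,0) = 18.7073; S(4,1) = 14.2993; S(4,2) = 10.9300; S(4,3) = 8.3546; S(4,4) = 6.3860
Terminal payoffs V(N, i) = max(S_T - K, 0):
  V(4,0) = 7.357274; V(4,1) = 2.949319; V(4,2) = 0.000000; V(4,3) = 0.000000; V(4,4) = 0.000000
Backward induction: V(k, i) = exp(-r*dt) * [p * V(k+1, i) + (1-p) * V(k+1, i+1)].
  V(3,0) = exp(-r*dt) * [p*7.357274 + (1-p)*2.949319] = 5.036636
  V(3,1) = exp(-r*dt) * [p*2.949319 + (1-p)*0.000000] = 1.402022
  V(3,2) = exp(-r*dt) * [p*0.000000 + (1-p)*0.000000] = 0.000000
  V(3,3) = exp(-r*dt) * [p*0.000000 + (1-p)*0.000000] = 0.000000
  V(2,0) = exp(-r*dt) * [p*5.036636 + (1-p)*1.402022] = 3.125964
  V(2,1) = exp(-r*dt) * [p*1.402022 + (1-p)*0.000000] = 0.666481
  V(2,2) = exp(-r*dt) * [p*0.000000 + (1-p)*0.000000] = 0.000000
  V(1,0) = exp(-r*dt) * [p*3.125964 + (1-p)*0.666481] = 1.833819
  V(1,1) = exp(-r*dt) * [p*0.666481 + (1-p)*0.000000] = 0.316826
  V(0,0) = exp(-r*dt) * [p*1.833819 + (1-p)*0.316826] = 1.037091

Answer: Price = V(0,0) = 1.0371


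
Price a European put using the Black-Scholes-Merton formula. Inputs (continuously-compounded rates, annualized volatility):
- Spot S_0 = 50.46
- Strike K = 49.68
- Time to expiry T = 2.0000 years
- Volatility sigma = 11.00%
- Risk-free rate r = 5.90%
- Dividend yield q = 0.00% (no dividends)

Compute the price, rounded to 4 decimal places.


d1 = (ln(S/K) + (r - q + 0.5*sigma^2) * T) / (sigma * sqrt(T)) = 0.93645690
d2 = d1 - sigma * sqrt(T) = 0.78089341
exp(-rT) = 0.88869605; exp(-qT) = 1.00000000
P = K * exp(-rT) * N(-d2) - S_0 * exp(-qT) * N(-d1)
N(-d1) = 0.17451900; N(-d2) = 0.21743259
P = 49.6800 * 0.88869605 * 0.21743259 - 50.4600 * 1.00000000 * 0.17451900 = 0.7935

Answer: Price = 0.7935


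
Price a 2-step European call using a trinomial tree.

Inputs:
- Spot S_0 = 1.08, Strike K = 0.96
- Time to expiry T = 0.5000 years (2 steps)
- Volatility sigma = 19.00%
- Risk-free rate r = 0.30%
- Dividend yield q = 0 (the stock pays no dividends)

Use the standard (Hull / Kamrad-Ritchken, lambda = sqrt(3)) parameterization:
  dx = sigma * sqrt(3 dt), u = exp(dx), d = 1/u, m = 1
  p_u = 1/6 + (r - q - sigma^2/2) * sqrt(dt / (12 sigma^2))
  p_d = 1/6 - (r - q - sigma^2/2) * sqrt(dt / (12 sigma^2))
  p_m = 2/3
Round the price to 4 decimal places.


Answer: Price = V(0,0) = 0.1376

Derivation:
dt = T/N = 0.250000; dx = sigma*sqrt(3*dt) = 0.164545
u = exp(dx) = 1.178856; d = 1/u = 0.848280
p_u = 0.155234, p_m = 0.666667, p_d = 0.178100
Discount per step: exp(-r*dt) = 0.999250
Stock lattice S(k, j) with j the centered position index:
  k=0: S(0,+0) = 1.0800
  k=1: S(1,-1) = 0.9161; S(1,+0) = 1.0800; S(1,+1) = 1.2732
  k=2: S(2,-2) = 0.7771; S(2,-1) = 0.9161; S(2,+0) = 1.0800; S(2,+1) = 1.2732; S(2,+2) = 1.5009
Terminal payoffs V(N, j) = max(S_T - K, 0):
  V(2,-2) = 0.000000; V(2,-1) = 0.000000; V(2,+0) = 0.120000; V(2,+1) = 0.313165; V(2,+2) = 0.540879
Backward induction: V(k, j) = exp(-r*dt) * [p_u * V(k+1, j+1) + p_m * V(k+1, j) + p_d * V(k+1, j-1)]
  V(1,-1) = exp(-r*dt) * [p_u*0.120000 + p_m*0.000000 + p_d*0.000000] = 0.018614
  V(1,+0) = exp(-r*dt) * [p_u*0.313165 + p_m*0.120000 + p_d*0.000000] = 0.128517
  V(1,+1) = exp(-r*dt) * [p_u*0.540879 + p_m*0.313165 + p_d*0.120000] = 0.313876
  V(0,+0) = exp(-r*dt) * [p_u*0.313876 + p_m*0.128517 + p_d*0.018614] = 0.137614


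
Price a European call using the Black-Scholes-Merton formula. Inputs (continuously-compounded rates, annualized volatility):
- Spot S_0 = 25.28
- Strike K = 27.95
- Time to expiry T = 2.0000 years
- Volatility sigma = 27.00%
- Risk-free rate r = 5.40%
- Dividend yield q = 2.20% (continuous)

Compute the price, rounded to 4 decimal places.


Answer: Price = 3.2991

Derivation:
d1 = (ln(S/K) + (r - q + 0.5*sigma^2) * T) / (sigma * sqrt(T)) = 0.09558085
d2 = d1 - sigma * sqrt(T) = -0.28625681
exp(-rT) = 0.89762760; exp(-qT) = 0.95695396
C = S_0 * exp(-qT) * N(d1) - K * exp(-rT) * N(d2)
N(d1) = 0.53807326; N(d2) = 0.38734072
C = 25.2800 * 0.95695396 * 0.53807326 - 27.9500 * 0.89762760 * 0.38734072 = 3.2991


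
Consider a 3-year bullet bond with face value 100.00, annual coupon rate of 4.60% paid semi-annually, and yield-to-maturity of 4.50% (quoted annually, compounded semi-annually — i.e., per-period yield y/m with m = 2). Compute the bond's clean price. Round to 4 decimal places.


Coupon per period c = face * coupon_rate / m = 2.300000
Periods per year m = 2; per-period yield y/m = 0.022500
Number of cashflows N = 6
Cashflows (t years, CF_t, discount factor 1/(1+y/m)^(m*t), PV):
  t = 0.5000: CF_t = 2.300000, DF = 0.977995, PV = 2.249389
  t = 1.0000: CF_t = 2.300000, DF = 0.956474, PV = 2.199891
  t = 1.5000: CF_t = 2.300000, DF = 0.935427, PV = 2.151483
  t = 2.0000: CF_t = 2.300000, DF = 0.914843, PV = 2.104140
  t = 2.5000: CF_t = 2.300000, DF = 0.894712, PV = 2.057838
  t = 3.0000: CF_t = 102.300000, DF = 0.875024, PV = 89.514983
Price P = sum_t PV_t = 100.277724

Answer: Price = 100.2777


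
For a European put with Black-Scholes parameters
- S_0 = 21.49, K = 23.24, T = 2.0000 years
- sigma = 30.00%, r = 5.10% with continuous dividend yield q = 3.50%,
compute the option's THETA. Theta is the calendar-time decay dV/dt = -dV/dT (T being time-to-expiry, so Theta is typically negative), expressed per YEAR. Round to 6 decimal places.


d1 = 0.1030320074; d2 = -0.3212320613
phi(d1) = 0.3968303854; exp(-qT) = 0.9323938199; exp(-rT) = 0.9030295517
Theta = -S*exp(-qT)*phi(d1)*sigma/(2*sqrt(T)) + r*K*exp(-rT)*N(-d2) - q*S*exp(-qT)*N(-d1)
N(-d1) = 0.4589687839; N(-d2) = 0.6259827314; sqrt(T) = 1.4142135624
Term 1 = -21.4900 * 0.9323938199 * 0.3968303854 * 0.3000 / (2 * 1.4142135624) = -0.8433677344
Term 2 = 0.0510 * 23.2400 * 0.9030295517 * 0.6259827314 = 0.6699935402
Term 3 = -0.0350 * 21.4900 * 0.9323938199 * 0.4589687839 = -0.3218748135
Theta = -0.8433677344 + (0.6699935402) + (-0.3218748135) = -0.495249

Answer: Theta = -0.495249


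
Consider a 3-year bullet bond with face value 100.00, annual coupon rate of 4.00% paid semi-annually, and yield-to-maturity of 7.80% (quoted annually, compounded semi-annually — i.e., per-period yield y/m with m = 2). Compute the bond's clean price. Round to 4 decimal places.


Coupon per period c = face * coupon_rate / m = 2.000000
Periods per year m = 2; per-period yield y/m = 0.039000
Number of cashflows N = 6
Cashflows (t years, CF_t, discount factor 1/(1+y/m)^(m*t), PV):
  t = 0.5000: CF_t = 2.000000, DF = 0.962464, PV = 1.924928
  t = 1.0000: CF_t = 2.000000, DF = 0.926337, PV = 1.852674
  t = 1.5000: CF_t = 2.000000, DF = 0.891566, PV = 1.783131
  t = 2.0000: CF_t = 2.000000, DF = 0.858100, PV = 1.716200
  t = 2.5000: CF_t = 2.000000, DF = 0.825890, PV = 1.651780
  t = 3.0000: CF_t = 102.000000, DF = 0.794889, PV = 81.078720
Price P = sum_t PV_t = 90.007433

Answer: Price = 90.0074


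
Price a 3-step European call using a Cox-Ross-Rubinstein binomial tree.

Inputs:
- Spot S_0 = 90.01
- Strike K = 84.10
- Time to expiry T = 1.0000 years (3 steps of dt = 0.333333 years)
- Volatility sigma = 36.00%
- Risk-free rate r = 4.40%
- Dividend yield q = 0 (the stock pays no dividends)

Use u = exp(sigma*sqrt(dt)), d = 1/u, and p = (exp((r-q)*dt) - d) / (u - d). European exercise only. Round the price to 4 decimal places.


Answer: Price = V(0,0) = 18.3235

Derivation:
dt = T/N = 0.333333
u = exp(sigma*sqrt(dt)) = 1.231024; d = 1/u = 0.812332
p = (exp((r-q)*dt) - d) / (u - d) = 0.483513
Discount per step: exp(-r*dt) = 0.985440
Stock lattice S(k, i) with i counting down-moves:
  k=0: S(0,0) = 90.0100
  k=1: S(1,0) = 110.8044; S(1,1) = 73.1180
  k=2: S(2,0) = 136.4029; S(2,1) = 90.0100; S(2,2) = 59.3961
  k=3: S(3,0) = 167.9152; S(3,1) = 110.8044; S(3,2) = 73.1180; S(3,3) = 48.2494
Terminal payoffs V(N, i) = max(S_T - K, 0):
  V(3,0) = 83.815196; V(3,1) = 26.704443; V(3,2) = 0.000000; V(3,3) = 0.000000
Backward induction: V(k, i) = exp(-r*dt) * [p * V(k+1, i) + (1-p) * V(k+1, i+1)].
  V(2,0) = exp(-r*dt) * [p*83.815196 + (1-p)*26.704443] = 53.527360
  V(2,1) = exp(-r*dt) * [p*26.704443 + (1-p)*0.000000] = 12.723942
  V(2,2) = exp(-r*dt) * [p*0.000000 + (1-p)*0.000000] = 0.000000
  V(1,0) = exp(-r*dt) * [p*53.527360 + (1-p)*12.723942] = 31.980408
  V(1,1) = exp(-r*dt) * [p*12.723942 + (1-p)*0.000000] = 6.062613
  V(0,0) = exp(-r*dt) * [p*31.980408 + (1-p)*6.062613] = 18.323470


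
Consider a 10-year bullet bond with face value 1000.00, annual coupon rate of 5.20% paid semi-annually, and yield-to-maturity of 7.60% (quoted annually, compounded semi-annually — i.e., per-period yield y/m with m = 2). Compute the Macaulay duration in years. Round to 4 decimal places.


Answer: Macaulay duration = 7.6864 years

Derivation:
Coupon per period c = face * coupon_rate / m = 26.000000
Periods per year m = 2; per-period yield y/m = 0.038000
Number of cashflows N = 20
Cashflows (t years, CF_t, discount factor 1/(1+y/m)^(m*t), PV):
  t = 0.5000: CF_t = 26.000000, DF = 0.963391, PV = 25.048170
  t = 1.0000: CF_t = 26.000000, DF = 0.928122, PV = 24.131185
  t = 1.5000: CF_t = 26.000000, DF = 0.894145, PV = 23.247769
  t = 2.0000: CF_t = 26.000000, DF = 0.861411, PV = 22.396695
  t = 2.5000: CF_t = 26.000000, DF = 0.829876, PV = 21.576777
  t = 3.0000: CF_t = 26.000000, DF = 0.799495, PV = 20.786876
  t = 3.5000: CF_t = 26.000000, DF = 0.770227, PV = 20.025892
  t = 4.0000: CF_t = 26.000000, DF = 0.742030, PV = 19.292767
  t = 4.5000: CF_t = 26.000000, DF = 0.714865, PV = 18.586481
  t = 5.0000: CF_t = 26.000000, DF = 0.688694, PV = 17.906051
  t = 5.5000: CF_t = 26.000000, DF = 0.663482, PV = 17.250531
  t = 6.0000: CF_t = 26.000000, DF = 0.639193, PV = 16.619008
  t = 6.5000: CF_t = 26.000000, DF = 0.615793, PV = 16.010605
  t = 7.0000: CF_t = 26.000000, DF = 0.593249, PV = 15.424475
  t = 7.5000: CF_t = 26.000000, DF = 0.571531, PV = 14.859803
  t = 8.0000: CF_t = 26.000000, DF = 0.550608, PV = 14.315802
  t = 8.5000: CF_t = 26.000000, DF = 0.530451, PV = 13.791717
  t = 9.0000: CF_t = 26.000000, DF = 0.511031, PV = 13.286818
  t = 9.5000: CF_t = 26.000000, DF = 0.492323, PV = 12.800403
  t = 10.0000: CF_t = 1026.000000, DF = 0.474300, PV = 486.631582
Price P = sum_t PV_t = 833.989406
Macaulay numerator sum_t t * PV_t:
  t * PV_t at t = 0.5000: 12.524085
  t * PV_t at t = 1.0000: 24.131185
  t * PV_t at t = 1.5000: 34.871654
  t * PV_t at t = 2.0000: 44.793390
  t * PV_t at t = 2.5000: 53.941943
  t * PV_t at t = 3.0000: 62.360628
  t * PV_t at t = 3.5000: 70.090623
  t * PV_t at t = 4.0000: 77.171068
  t * PV_t at t = 4.5000: 83.639163
  t * PV_t at t = 5.0000: 89.530254
  t * PV_t at t = 5.5000: 94.877919
  t * PV_t at t = 6.0000: 99.714050
  t * PV_t at t = 6.5000: 104.068935
  t * PV_t at t = 7.0000: 107.971327
  t * PV_t at t = 7.5000: 111.448521
  t * PV_t at t = 8.0000: 114.526418
  t * PV_t at t = 8.5000: 117.229595
  t * PV_t at t = 9.0000: 119.581362
  t * PV_t at t = 9.5000: 121.603825
  t * PV_t at t = 10.0000: 4866.315816
Macaulay duration D = (sum_t t * PV_t) / P = 6410.391760 / 833.989406 = 7.686419
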